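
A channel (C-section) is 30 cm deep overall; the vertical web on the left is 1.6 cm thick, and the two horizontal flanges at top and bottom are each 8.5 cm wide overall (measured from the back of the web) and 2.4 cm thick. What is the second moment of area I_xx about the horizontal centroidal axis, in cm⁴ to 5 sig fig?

I_xx ≈ 9923.3 cm⁴

Split into non-overlapping primitives; take the origin at the lower-left of the bounding box.
Web: 1.6 × 30, A = 48 cm², y = 15 cm, Ī = 3 600 cm⁴.
Top flange (beyond web): 6.9 × 2.4, A = 16.56 cm², y = 28.8 cm, Ī = 7.9488 cm⁴.
Bottom flange (beyond web): 6.9 × 2.4, A = 16.56 cm², y = 1.2 cm, Ī = 7.9488 cm⁴.
By symmetry the centroid is at mid-height, ȳ = 15 cm.
Transfer each piece to the horizontal centroidal axis using Ī + A·d² with d = y − 15:
  web: d = 0 cm → contributes +3 600 cm⁴
  top flange (beyond web): d = 13.8 cm → contributes +3161.635 cm⁴
  bottom flange (beyond web): d = -13.8 cm → contributes +3161.635 cm⁴
Total I = 9923.27 cm⁴.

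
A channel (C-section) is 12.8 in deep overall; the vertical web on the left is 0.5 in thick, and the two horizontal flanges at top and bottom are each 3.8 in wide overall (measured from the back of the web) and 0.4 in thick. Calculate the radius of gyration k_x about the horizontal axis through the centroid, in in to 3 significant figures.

k_x ≈ 4.57 in

Decompose the section into non-overlapping parts with the origin at the bottom-left of its bounding rectangle.
Web: 0.5 × 12.8, A = 6.4 in², y = 6.4 in, Ī = 87.381 in⁴.
Top flange (beyond web): 3.3 × 0.4, A = 1.32 in², y = 12.6 in, Ī = 0.0176 in⁴.
Bottom flange (beyond web): 3.3 × 0.4, A = 1.32 in², y = 0.2 in, Ī = 0.0176 in⁴.
By symmetry the centroid is at mid-height, ȳ = 6.4 in.
Transfer each piece to the horizontal axis through the centroid using Ī + A·d² with d = y − 6.4:
  web: d = 0 in → contributes +87.381 in⁴
  top flange (beyond web): d = 6.2 in → contributes +50.758 in⁴
  bottom flange (beyond web): d = -6.2 in → contributes +50.758 in⁴
Total I = 188.9 in⁴.
Radius of gyration: k = √(I/A) = √(188.9 / 9.04) = 4.5712 in.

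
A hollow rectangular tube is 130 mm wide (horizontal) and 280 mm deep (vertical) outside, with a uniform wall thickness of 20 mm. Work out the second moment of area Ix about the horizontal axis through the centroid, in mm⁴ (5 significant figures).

Ix ≈ 1.3413 × 10⁸ mm⁴

Treat the section as a set of non-overlapping primitives; coordinates are from the bounding-box lower-left.
Outer rectangle: 130 × 280, A = 36 400 mm², y = 140 mm, Ī = 237 813 333 mm⁴.
Inner void (subtracted): 90 × 240, A = 21 600 mm², y = 140 mm, Ī = 103 680 000 mm⁴.
By symmetry the centroid is at mid-height, ȳ = 140 mm.
All pieces are centred on the horizontal axis through the centroid, so I = ΣĪ (holes subtracted) = 134 133 333 mm⁴.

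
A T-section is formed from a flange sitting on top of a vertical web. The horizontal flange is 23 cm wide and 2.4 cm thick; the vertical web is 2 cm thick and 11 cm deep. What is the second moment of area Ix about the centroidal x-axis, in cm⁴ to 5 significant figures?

Split into non-overlapping primitives; take the origin at the lower-left of the bounding box.
Flange: 23 × 2.4, A = 55.2 cm², y = 12.2 cm, Ī = 26.496 cm⁴.
Web: 2 × 11, A = 22 cm², y = 5.5 cm, Ī = 221.8333 cm⁴.
Centroid: ȳ = ΣA·y / ΣA = 10.29067 cm.
Transfer each piece to the centroidal x-axis using Ī + A·d² with d = y − 10.29067:
  flange: d = 1.909326 cm → contributes +227.7291 cm⁴
  web: d = -4.790674 cm → contributes +726.7455 cm⁴
Total I = 954.4746 cm⁴.

Ix ≈ 954.47 cm⁴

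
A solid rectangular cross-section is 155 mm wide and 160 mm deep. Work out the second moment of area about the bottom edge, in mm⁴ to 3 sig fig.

I_base ≈ 2.12 × 10⁸ mm⁴

The section: 155 × 160, A = 24 800 mm², y = 80 mm, Ī = 52 906 667 mm⁴.
Transfer it to a horizontal axis along the bottom face using Ī + A·d² with d = y − 0:
  the section: d = 80 mm → contributes +211 626 667 mm⁴
Total I = 211 626 667 mm⁴.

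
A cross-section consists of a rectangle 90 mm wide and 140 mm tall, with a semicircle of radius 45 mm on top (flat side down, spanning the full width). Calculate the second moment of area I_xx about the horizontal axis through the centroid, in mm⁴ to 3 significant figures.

Decompose the section into non-overlapping parts with the origin at the bottom-left of its bounding rectangle.
Rectangular body: 90 × 140, A = 12 600 mm², y = 70 mm, Ī = 20 580 000 mm⁴.
Semicircular cap: semicircle r = 45, A = 3180.9 mm², y = 159.1 mm, Ī = 450 072 mm⁴.
Centroid: ȳ = ΣA·y / ΣA = 87.959 mm.
Transfer each piece to the horizontal axis through the centroid using Ī + A·d² with d = y − 87.959:
  rectangular body: d = -17.959 mm → contributes +24 643 877 mm⁴
  semicircular cap: d = 71.139 mm → contributes +16 547 860 mm⁴
Total I = 41 191 738 mm⁴.

I_xx ≈ 4.12 × 10⁷ mm⁴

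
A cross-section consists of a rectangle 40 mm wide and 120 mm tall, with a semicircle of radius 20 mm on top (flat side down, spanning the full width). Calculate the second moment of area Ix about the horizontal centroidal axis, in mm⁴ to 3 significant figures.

Ix ≈ 8.38 × 10⁶ mm⁴

Decompose the section into non-overlapping parts with the origin at the bottom-left of its bounding rectangle.
Rectangular body: 40 × 120, A = 4 800 mm², y = 60 mm, Ī = 5 760 000 mm⁴.
Semicircular cap: semicircle r = 20, A = 628.32 mm², y = 128.49 mm, Ī = 17 561 mm⁴.
Centroid: ȳ = ΣA·y / ΣA = 67.927 mm.
Transfer each piece to the horizontal centroidal axis using Ī + A·d² with d = y − 67.927:
  rectangular body: d = -7.9274 mm → contributes +6 061 650 mm⁴
  semicircular cap: d = 60.561 mm → contributes +2 321 994 mm⁴
Total I = 8 383 643 mm⁴.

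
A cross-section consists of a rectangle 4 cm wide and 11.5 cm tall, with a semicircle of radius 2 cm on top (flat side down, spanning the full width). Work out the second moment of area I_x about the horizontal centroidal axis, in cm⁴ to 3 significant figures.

I_x ≈ 749 cm⁴

Split into non-overlapping primitives; take the origin at the lower-left of the bounding box.
Rectangular body: 4 × 11.5, A = 46 cm², y = 5.75 cm, Ī = 506.96 cm⁴.
Semicircular cap: semicircle r = 2, A = 6.2832 cm², y = 12.349 cm, Ī = 1.7561 cm⁴.
Centroid: ȳ = ΣA·y / ΣA = 6.543 cm.
Transfer each piece to the horizontal centroidal axis using Ī + A·d² with d = y − 6.543:
  rectangular body: d = -0.79302 cm → contributes +535.89 cm⁴
  semicircular cap: d = 5.8058 cm → contributes +213.55 cm⁴
Total I = 749.43 cm⁴.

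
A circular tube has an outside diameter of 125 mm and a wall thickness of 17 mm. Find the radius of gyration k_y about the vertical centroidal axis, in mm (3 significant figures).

k_y ≈ 38.7 mm

Treat the section as a set of non-overlapping primitives; coordinates are from the bounding-box lower-left.
Outer circle: ⌀125, A = 12 272 mm², x = 62.5 mm, Ī = 11 984 225 mm⁴.
Bore (subtracted): ⌀91, A = 6503.9 mm², x = 62.5 mm, Ī = 3 366 166 mm⁴.
By symmetry the centroid is at mid-width, x̄ = 62.5 mm.
All pieces are centred on the vertical centroidal axis, so I = ΣĪ (holes subtracted) = 8 618 059 mm⁴.
Radius of gyration: k = √(I/A) = √(8 618 059 / 5 768) = 38.654 mm.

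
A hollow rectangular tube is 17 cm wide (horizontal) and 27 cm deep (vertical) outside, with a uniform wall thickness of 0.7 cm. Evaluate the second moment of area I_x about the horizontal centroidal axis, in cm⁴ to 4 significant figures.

Decompose the section into non-overlapping parts with the origin at the bottom-left of its bounding rectangle.
Outer rectangle: 17 × 27, A = 459 cm², y = 13.5 cm, Ī = 27884.3 cm⁴.
Inner void (subtracted): 15.6 × 25.6, A = 399.36 cm², y = 13.5 cm, Ī = 21810.4 cm⁴.
By symmetry the centroid is at mid-height, ȳ = 13.5 cm.
All pieces are centred on the horizontal centroidal axis, so I = ΣĪ (holes subtracted) = 6073.87 cm⁴.

I_x ≈ 6074 cm⁴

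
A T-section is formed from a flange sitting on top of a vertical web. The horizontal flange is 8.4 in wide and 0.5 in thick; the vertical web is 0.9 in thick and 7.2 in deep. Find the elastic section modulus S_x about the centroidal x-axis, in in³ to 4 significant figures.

S_x ≈ 12.88 in³

Split into non-overlapping primitives; take the origin at the lower-left of the bounding box.
Flange: 8.4 × 0.5, A = 4.2 in², y = 7.45 in, Ī = 0.0875 in⁴.
Web: 0.9 × 7.2, A = 6.48 in², y = 3.6 in, Ī = 27.9936 in⁴.
Centroid: ȳ = ΣA·y / ΣA = 5.11404 in.
Transfer each piece to the centroidal x-axis using Ī + A·d² with d = y − 5.11404:
  flange: d = 2.33596 in → contributes +23.0056 in⁴
  web: d = -1.51404 in → contributes +42.8479 in⁴
Total I = 65.8535 in⁴.
Extreme fibre distance c = 5.11404 in; S = I/c = 12.877 in³.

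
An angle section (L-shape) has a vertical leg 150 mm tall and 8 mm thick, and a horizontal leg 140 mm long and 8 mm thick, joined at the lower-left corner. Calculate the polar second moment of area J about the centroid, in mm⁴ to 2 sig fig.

Treat the section as a set of non-overlapping primitives; coordinates are from the bounding-box lower-left.
Vertical leg: 8 × 150, A = 1 200 mm², y = 75 mm, Ī = 2 250 000 mm⁴.
Horizontal leg (remainder): 132 × 8, A = 1 056 mm², y = 4 mm, Ī = 5 632 mm⁴.
Centroid: ȳ = ΣA·y / ΣA = 41.77 mm.
Transfer each piece to the centroidal x-axis using Ī + A·d² with d = y − 41.77:
  vertical leg: d = 33.23 mm → contributes +3 575 402 mm⁴
  horizontal leg (remainder): d = -37.77 mm → contributes +1 511 771 mm⁴
Total I = 5 087 172 mm⁴.
For the y-axis: x̄ = 36.77 mm.
Repeating about the centroidal y-axis gives I_y = 4 292 052 mm⁴.
Polar second moment: J = I_x + I_y = 9 379 225 mm⁴.

J ≈ 9.4 × 10⁶ mm⁴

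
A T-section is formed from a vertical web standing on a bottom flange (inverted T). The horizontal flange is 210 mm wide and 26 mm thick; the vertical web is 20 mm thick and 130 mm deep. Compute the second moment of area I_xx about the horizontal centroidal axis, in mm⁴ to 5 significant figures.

Break the section into simple shapes (no overlaps), measuring from the bottom-left corner of the bounding box.
Flange: 210 × 26, A = 5 460 mm², y = 13 mm, Ī = 307 580 mm⁴.
Web: 20 × 130, A = 2 600 mm², y = 91 mm, Ī = 3 661 667 mm⁴.
Centroid: ȳ = ΣA·y / ΣA = 38.16129 mm.
Transfer each piece to the horizontal centroidal axis using Ī + A·d² with d = y − 38.16129:
  flange: d = -25.16129 mm → contributes +3 764 254 mm⁴
  web: d = 52.83871 mm → contributes +10 920 683 mm⁴
Total I = 14 684 937 mm⁴.

I_xx ≈ 1.4685 × 10⁷ mm⁴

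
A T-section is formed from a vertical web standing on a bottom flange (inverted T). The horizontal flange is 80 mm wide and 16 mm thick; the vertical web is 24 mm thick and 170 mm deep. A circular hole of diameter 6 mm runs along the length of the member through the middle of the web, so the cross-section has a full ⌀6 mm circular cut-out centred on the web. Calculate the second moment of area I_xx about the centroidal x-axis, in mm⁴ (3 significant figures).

I_xx ≈ 1.83 × 10⁷ mm⁴

Split into non-overlapping primitives; take the origin at the lower-left of the bounding box.
Flange: 80 × 16, A = 1 280 mm², y = 8 mm, Ī = 27 307 mm⁴.
Web: 24 × 170, A = 4 080 mm², y = 101 mm, Ī = 9 826 000 mm⁴.
Hole (subtracted): ⌀6, A = 28.274 mm², y = 101 mm, Ī = 63.617 mm⁴.
Centroid: ȳ = ΣA·y / ΣA = 78.673 mm.
Transfer each piece to the centroidal x-axis using Ī + A·d² with d = y − 78.673:
  flange: d = -70.673 mm → contributes +6 420 537 mm⁴
  web: d = 22.327 mm → contributes +11 859 810 mm⁴
  hole: d = 22.327 mm → contributes −14 158 mm⁴
Total I = 18 266 189 mm⁴.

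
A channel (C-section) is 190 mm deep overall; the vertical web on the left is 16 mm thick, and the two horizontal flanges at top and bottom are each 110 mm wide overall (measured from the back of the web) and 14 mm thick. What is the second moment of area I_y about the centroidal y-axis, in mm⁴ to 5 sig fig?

Treat the section as a set of non-overlapping primitives; coordinates are from the bounding-box lower-left.
Web: 16 × 190, A = 3 040 mm², x = 8 mm, Ī = 64853.33 mm⁴.
Top flange (beyond web): 94 × 14, A = 1 316 mm², x = 63 mm, Ī = 969014.7 mm⁴.
Bottom flange (beyond web): 94 × 14, A = 1 316 mm², x = 63 mm, Ī = 969014.7 mm⁴.
Centroid: x̄ = ΣA·x / ΣA = 33.52186 mm.
Transfer each piece to the centroidal y-axis using Ī + A·d² with d = x − 33.52186:
  web: d = -25.52186 mm → contributes +2 045 004 mm⁴
  top flange (beyond web): d = 29.47814 mm → contributes +2 112 567 mm⁴
  bottom flange (beyond web): d = 29.47814 mm → contributes +2 112 567 mm⁴
Total I = 6 270 138 mm⁴.

I_y ≈ 6.2701 × 10⁶ mm⁴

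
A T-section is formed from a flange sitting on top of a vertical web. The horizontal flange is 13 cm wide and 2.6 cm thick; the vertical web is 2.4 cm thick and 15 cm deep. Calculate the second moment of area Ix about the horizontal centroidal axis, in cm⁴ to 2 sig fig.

Ix ≈ 2000 cm⁴

Decompose the section into non-overlapping parts with the origin at the bottom-left of its bounding rectangle.
Flange: 13 × 2.6, A = 33.8 cm², y = 16.3 cm, Ī = 19.04 cm⁴.
Web: 2.4 × 15, A = 36 cm², y = 7.5 cm, Ī = 675 cm⁴.
Centroid: ȳ = ΣA·y / ΣA = 11.76 cm.
Transfer each piece to the horizontal centroidal axis using Ī + A·d² with d = y − 11.76:
  flange: d = 4.539 cm → contributes +715.3 cm⁴
  web: d = -4.261 cm → contributes +1 329 cm⁴
Total I = 2 044 cm⁴.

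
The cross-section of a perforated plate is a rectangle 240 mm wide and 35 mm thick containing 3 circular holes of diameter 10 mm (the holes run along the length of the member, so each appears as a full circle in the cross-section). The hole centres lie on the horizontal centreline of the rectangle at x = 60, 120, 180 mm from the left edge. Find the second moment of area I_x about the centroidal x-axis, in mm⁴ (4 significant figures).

Split into non-overlapping primitives; take the origin at the lower-left of the bounding box.
Plate: 240 × 35, A = 8 400 mm², y = 17.5 mm, Ī = 857 500 mm⁴.
Hole 1 (subtracted): ⌀10, A = 78.5398 mm², y = 17.5 mm, Ī = 490.874 mm⁴.
Hole 2 (subtracted): ⌀10, A = 78.5398 mm², y = 17.5 mm, Ī = 490.874 mm⁴.
Hole 3 (subtracted): ⌀10, A = 78.5398 mm², y = 17.5 mm, Ī = 490.874 mm⁴.
By symmetry the centroid is at mid-height, ȳ = 17.5 mm.
All pieces are centred on the centroidal x-axis, so I = ΣĪ (holes subtracted) = 856 027 mm⁴.

I_x ≈ 8.560 × 10⁵ mm⁴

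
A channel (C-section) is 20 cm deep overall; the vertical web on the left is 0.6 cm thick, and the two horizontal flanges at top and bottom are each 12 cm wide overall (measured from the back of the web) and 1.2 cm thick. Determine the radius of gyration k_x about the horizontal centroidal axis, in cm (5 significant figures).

Treat the section as a set of non-overlapping primitives; coordinates are from the bounding-box lower-left.
Web: 0.6 × 20, A = 12 cm², y = 10 cm, Ī = 400 cm⁴.
Top flange (beyond web): 11.4 × 1.2, A = 13.68 cm², y = 19.4 cm, Ī = 1.6416 cm⁴.
Bottom flange (beyond web): 11.4 × 1.2, A = 13.68 cm², y = 0.6 cm, Ī = 1.6416 cm⁴.
By symmetry the centroid is at mid-height, ȳ = 10 cm.
Transfer each piece to the horizontal centroidal axis using Ī + A·d² with d = y − 10:
  web: d = 0 cm → contributes +400 cm⁴
  top flange (beyond web): d = 9.4 cm → contributes +1210.406 cm⁴
  bottom flange (beyond web): d = -9.4 cm → contributes +1210.406 cm⁴
Total I = 2820.813 cm⁴.
Radius of gyration: k = √(I/A) = √(2820.813 / 39.36) = 8.465636 cm.

k_x ≈ 8.4656 cm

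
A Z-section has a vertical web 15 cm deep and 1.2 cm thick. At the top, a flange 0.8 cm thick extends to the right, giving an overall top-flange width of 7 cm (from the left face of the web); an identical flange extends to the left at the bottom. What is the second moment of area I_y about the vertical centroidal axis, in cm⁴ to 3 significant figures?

Break the section into simple shapes (no overlaps), measuring from the bottom-left corner of the bounding box.
Web: 1.2 × 15, A = 18 cm², x = 6.4 cm, Ī = 2.16 cm⁴.
Top flange (beyond web): 5.8 × 0.8, A = 4.64 cm², x = 9.9 cm, Ī = 13.007 cm⁴.
Bottom flange (beyond web): 5.8 × 0.8, A = 4.64 cm², x = 2.9 cm, Ī = 13.007 cm⁴.
Centroid: x̄ = ΣA·x / ΣA = 6.4 cm.
Transfer each piece to the vertical centroidal axis using Ī + A·d² with d = x − 6.4:
  web: d = 0 cm → contributes +2.16 cm⁴
  top flange (beyond web): d = 3.5 cm → contributes +69.847 cm⁴
  bottom flange (beyond web): d = -3.5 cm → contributes +69.847 cm⁴
Total I = 141.85 cm⁴.

I_y ≈ 142 cm⁴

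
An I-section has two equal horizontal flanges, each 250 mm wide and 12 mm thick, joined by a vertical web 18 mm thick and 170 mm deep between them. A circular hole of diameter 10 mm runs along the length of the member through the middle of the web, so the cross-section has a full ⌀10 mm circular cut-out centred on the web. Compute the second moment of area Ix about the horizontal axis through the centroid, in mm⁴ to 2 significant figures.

Treat the section as a set of non-overlapping primitives; coordinates are from the bounding-box lower-left.
Bottom flange: 250 × 12, A = 3 000 mm², y = 6 mm, Ī = 36 000 mm⁴.
Web: 18 × 170, A = 3 060 mm², y = 97 mm, Ī = 7 369 500 mm⁴.
Top flange: 250 × 12, A = 3 000 mm², y = 188 mm, Ī = 36 000 mm⁴.
Hole (subtracted): ⌀10, A = 78.54 mm², y = 97 mm, Ī = 490.9 mm⁴.
By symmetry the centroid is at mid-height, ȳ = 97 mm.
Transfer each piece to the horizontal axis through the centroid using Ī + A·d² with d = y − 97:
  bottom flange: d = -91 mm → contributes +24 879 000 mm⁴
  web: d = 0 mm → contributes +7 369 500 mm⁴
  top flange: d = 91 mm → contributes +24 879 000 mm⁴
  hole: d = 0 mm → contributes −490.9 mm⁴
Total I = 57 127 009 mm⁴.

Ix ≈ 5.7 × 10⁷ mm⁴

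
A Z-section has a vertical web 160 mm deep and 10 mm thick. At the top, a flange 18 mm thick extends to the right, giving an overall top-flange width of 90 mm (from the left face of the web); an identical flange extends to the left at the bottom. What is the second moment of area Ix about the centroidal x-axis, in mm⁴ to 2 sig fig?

Ix ≈ 1.8 × 10⁷ mm⁴

Split into non-overlapping primitives; take the origin at the lower-left of the bounding box.
Web: 10 × 160, A = 1 600 mm², y = 80 mm, Ī = 3 413 333 mm⁴.
Top flange (beyond web): 80 × 18, A = 1 440 mm², y = 151 mm, Ī = 38 880 mm⁴.
Bottom flange (beyond web): 80 × 18, A = 1 440 mm², y = 9 mm, Ī = 38 880 mm⁴.
Centroid: ȳ = ΣA·y / ΣA = 80 mm.
Transfer each piece to the centroidal x-axis using Ī + A·d² with d = y − 80:
  web: d = 0 mm → contributes +3 413 333 mm⁴
  top flange (beyond web): d = 71 mm → contributes +7 297 920 mm⁴
  bottom flange (beyond web): d = -71 mm → contributes +7 297 920 mm⁴
Total I = 18 009 173 mm⁴.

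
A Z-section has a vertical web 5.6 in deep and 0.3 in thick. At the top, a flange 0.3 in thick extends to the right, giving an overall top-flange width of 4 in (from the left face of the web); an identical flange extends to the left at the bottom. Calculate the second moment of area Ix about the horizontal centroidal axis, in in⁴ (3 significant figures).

Ix ≈ 20.0 in⁴

Treat the section as a set of non-overlapping primitives; coordinates are from the bounding-box lower-left.
Web: 0.3 × 5.6, A = 1.68 in², y = 2.8 in, Ī = 4.3904 in⁴.
Top flange (beyond web): 3.7 × 0.3, A = 1.11 in², y = 5.45 in, Ī = 0.008325 in⁴.
Bottom flange (beyond web): 3.7 × 0.3, A = 1.11 in², y = 0.15 in, Ī = 0.008325 in⁴.
Centroid: ȳ = ΣA·y / ΣA = 2.8 in.
Transfer each piece to the horizontal centroidal axis using Ī + A·d² with d = y − 2.8:
  web: d = 0 in → contributes +4.3904 in⁴
  top flange (beyond web): d = 2.65 in → contributes +7.8033 in⁴
  bottom flange (beyond web): d = -2.65 in → contributes +7.8033 in⁴
Total I = 19.997 in⁴.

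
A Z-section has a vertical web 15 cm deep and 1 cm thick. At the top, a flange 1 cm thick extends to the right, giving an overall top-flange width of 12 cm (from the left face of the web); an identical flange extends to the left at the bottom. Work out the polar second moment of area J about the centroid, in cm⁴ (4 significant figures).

J ≈ 2376 cm⁴

Treat the section as a set of non-overlapping primitives; coordinates are from the bounding-box lower-left.
Web: 1 × 15, A = 15 cm², y = 7.5 cm, Ī = 281.25 cm⁴.
Top flange (beyond web): 11 × 1, A = 11 cm², y = 14.5 cm, Ī = 0.916667 cm⁴.
Bottom flange (beyond web): 11 × 1, A = 11 cm², y = 0.5 cm, Ī = 0.916667 cm⁴.
Centroid: ȳ = ΣA·y / ΣA = 7.5 cm.
Transfer each piece to the centroidal x-axis using Ī + A·d² with d = y − 7.5:
  web: d = 0 cm → contributes +281.25 cm⁴
  top flange (beyond web): d = 7 cm → contributes +539.917 cm⁴
  bottom flange (beyond web): d = -7 cm → contributes +539.917 cm⁴
Total I = 1361.08 cm⁴.
For the y-axis: x̄ = 11.5 cm.
Repeating about the centroidal y-axis gives I_y = 1015.08 cm⁴.
Polar second moment: J = I_x + I_y = 2376.17 cm⁴.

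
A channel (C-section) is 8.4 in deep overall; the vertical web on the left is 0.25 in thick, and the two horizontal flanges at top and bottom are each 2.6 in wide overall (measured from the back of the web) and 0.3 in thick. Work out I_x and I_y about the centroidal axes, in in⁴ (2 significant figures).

I_x ≈ 35 in⁴, I_y ≈ 2.1 in⁴

Break the section into simple shapes (no overlaps), measuring from the bottom-left corner of the bounding box.
Web: 0.25 × 8.4, A = 2.1 in², y = 4.2 in, Ī = 12.35 in⁴.
Top flange (beyond web): 2.35 × 0.3, A = 0.705 in², y = 8.25 in, Ī = 0.005288 in⁴.
Bottom flange (beyond web): 2.35 × 0.3, A = 0.705 in², y = 0.15 in, Ī = 0.005288 in⁴.
By symmetry the centroid is at mid-height, ȳ = 4.2 in.
Transfer each piece to the centroidal x-axis using Ī + A·d² with d = y − 4.2:
  web: d = 0 in → contributes +12.35 in⁴
  top flange (beyond web): d = 4.05 in → contributes +11.57 in⁴
  bottom flange (beyond web): d = -4.05 in → contributes +11.57 in⁴
Total I = 35.49 in⁴.
For the y-axis: x̄ = 0.6472 in.
Repeating about the centroidal y-axis gives I_y = 2.085 in⁴.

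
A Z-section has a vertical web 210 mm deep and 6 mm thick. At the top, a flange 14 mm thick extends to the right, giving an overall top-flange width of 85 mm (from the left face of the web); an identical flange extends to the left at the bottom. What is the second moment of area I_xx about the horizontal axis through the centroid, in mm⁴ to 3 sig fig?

I_xx ≈ 2.59 × 10⁷ mm⁴

Decompose the section into non-overlapping parts with the origin at the bottom-left of its bounding rectangle.
Web: 6 × 210, A = 1 260 mm², y = 105 mm, Ī = 4 630 500 mm⁴.
Top flange (beyond web): 79 × 14, A = 1 106 mm², y = 203 mm, Ī = 18 065 mm⁴.
Bottom flange (beyond web): 79 × 14, A = 1 106 mm², y = 7 mm, Ī = 18 065 mm⁴.
Centroid: ȳ = ΣA·y / ΣA = 105 mm.
Transfer each piece to the horizontal axis through the centroid using Ī + A·d² with d = y − 105:
  web: d = 0 mm → contributes +4 630 500 mm⁴
  top flange (beyond web): d = 98 mm → contributes +10 640 089 mm⁴
  bottom flange (beyond web): d = -98 mm → contributes +10 640 089 mm⁴
Total I = 25 910 677 mm⁴.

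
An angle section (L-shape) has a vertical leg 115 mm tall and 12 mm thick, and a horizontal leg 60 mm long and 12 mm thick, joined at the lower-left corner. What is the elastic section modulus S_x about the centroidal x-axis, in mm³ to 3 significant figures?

Break the section into simple shapes (no overlaps), measuring from the bottom-left corner of the bounding box.
Vertical leg: 12 × 115, A = 1 380 mm², y = 57.5 mm, Ī = 1 520 875 mm⁴.
Horizontal leg (remainder): 48 × 12, A = 576 mm², y = 6 mm, Ī = 6 912 mm⁴.
Centroid: ȳ = ΣA·y / ΣA = 42.334 mm.
Transfer each piece to the centroidal x-axis using Ī + A·d² with d = y − 42.334:
  vertical leg: d = 15.166 mm → contributes +1 838 271 mm⁴
  horizontal leg (remainder): d = -36.334 mm → contributes +767 339 mm⁴
Total I = 2 605 609 mm⁴.
Extreme fibre distance c = 72.666 mm; S = I/c = 35 858 mm³.

S_x ≈ 3.59 × 10⁴ mm³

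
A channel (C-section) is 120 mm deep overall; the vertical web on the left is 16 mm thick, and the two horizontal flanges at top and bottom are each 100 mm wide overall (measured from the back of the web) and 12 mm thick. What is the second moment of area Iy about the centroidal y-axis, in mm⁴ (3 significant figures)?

Iy ≈ 3.68 × 10⁶ mm⁴

Treat the section as a set of non-overlapping primitives; coordinates are from the bounding-box lower-left.
Web: 16 × 120, A = 1 920 mm², x = 8 mm, Ī = 40 960 mm⁴.
Top flange (beyond web): 84 × 12, A = 1 008 mm², x = 58 mm, Ī = 592 704 mm⁴.
Bottom flange (beyond web): 84 × 12, A = 1 008 mm², x = 58 mm, Ī = 592 704 mm⁴.
Centroid: x̄ = ΣA·x / ΣA = 33.61 mm.
Transfer each piece to the centroidal y-axis using Ī + A·d² with d = x − 33.61:
  web: d = -25.61 mm → contributes +1 300 210 mm⁴
  top flange (beyond web): d = 24.39 mm → contributes +1 192 347 mm⁴
  bottom flange (beyond web): d = 24.39 mm → contributes +1 192 347 mm⁴
Total I = 3 684 905 mm⁴.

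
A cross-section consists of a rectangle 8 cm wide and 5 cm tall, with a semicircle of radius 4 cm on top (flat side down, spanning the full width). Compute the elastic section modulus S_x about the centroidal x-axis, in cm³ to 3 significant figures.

Split into non-overlapping primitives; take the origin at the lower-left of the bounding box.
Rectangular body: 8 × 5, A = 40 cm², y = 2.5 cm, Ī = 83.333 cm⁴.
Semicircular cap: semicircle r = 4, A = 25.133 cm², y = 6.6977 cm, Ī = 28.098 cm⁴.
Centroid: ȳ = ΣA·y / ΣA = 4.1197 cm.
Transfer each piece to the centroidal x-axis using Ī + A·d² with d = y − 4.1197:
  rectangular body: d = -1.6197 cm → contributes +188.28 cm⁴
  semicircular cap: d = 2.5779 cm → contributes +195.12 cm⁴
Total I = 383.4 cm⁴.
Extreme fibre distance c = 4.8803 cm; S = I/c = 78.561 cm³.

S_x ≈ 78.6 cm³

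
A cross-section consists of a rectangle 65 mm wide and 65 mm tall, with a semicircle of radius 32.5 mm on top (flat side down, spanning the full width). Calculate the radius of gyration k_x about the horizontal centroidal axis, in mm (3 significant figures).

k_x ≈ 26.6 mm

Decompose the section into non-overlapping parts with the origin at the bottom-left of its bounding rectangle.
Rectangular body: 65 × 65, A = 4 225 mm², y = 32.5 mm, Ī = 1 487 552 mm⁴.
Semicircular cap: semicircle r = 32.5, A = 1659.2 mm², y = 78.793 mm, Ī = 122 452 mm⁴.
Centroid: ȳ = ΣA·y / ΣA = 45.553 mm.
Transfer each piece to the horizontal centroidal axis using Ī + A·d² with d = y − 45.553:
  rectangular body: d = -13.053 mm → contributes +2 207 449 mm⁴
  semicircular cap: d = 33.24 mm → contributes +1 955 656 mm⁴
Total I = 4 163 105 mm⁴.
Radius of gyration: k = √(I/A) = √(4 163 105 / 5884.2) = 26.599 mm.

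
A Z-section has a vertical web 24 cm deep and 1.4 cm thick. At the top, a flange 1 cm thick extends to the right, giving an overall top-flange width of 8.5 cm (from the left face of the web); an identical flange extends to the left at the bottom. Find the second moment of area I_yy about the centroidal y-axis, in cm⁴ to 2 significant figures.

I_yy ≈ 320 cm⁴

Treat the section as a set of non-overlapping primitives; coordinates are from the bounding-box lower-left.
Web: 1.4 × 24, A = 33.6 cm², x = 7.8 cm, Ī = 5.488 cm⁴.
Top flange (beyond web): 7.1 × 1, A = 7.1 cm², x = 12.05 cm, Ī = 29.83 cm⁴.
Bottom flange (beyond web): 7.1 × 1, A = 7.1 cm², x = 3.55 cm, Ī = 29.83 cm⁴.
Centroid: x̄ = ΣA·x / ΣA = 7.8 cm.
Transfer each piece to the centroidal y-axis using Ī + A·d² with d = x − 7.8:
  web: d = 0 cm → contributes +5.488 cm⁴
  top flange (beyond web): d = 4.25 cm → contributes +158.1 cm⁴
  bottom flange (beyond web): d = -4.25 cm → contributes +158.1 cm⁴
Total I = 321.6 cm⁴.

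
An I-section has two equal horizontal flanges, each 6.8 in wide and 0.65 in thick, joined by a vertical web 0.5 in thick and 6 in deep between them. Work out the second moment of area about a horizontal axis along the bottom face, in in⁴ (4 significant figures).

I_base ≈ 264.8 in⁴

Decompose the section into non-overlapping parts with the origin at the bottom-left of its bounding rectangle.
Bottom flange: 6.8 × 0.65, A = 4.42 in², y = 0.325 in, Ī = 0.155621 in⁴.
Web: 0.5 × 6, A = 3 in², y = 3.65 in, Ī = 9 in⁴.
Top flange: 6.8 × 0.65, A = 4.42 in², y = 6.975 in, Ī = 0.155621 in⁴.
Transfer each piece to the bottom edge using Ī + A·d² with d = y − 0:
  bottom flange: d = 0.325 in → contributes +0.622483 in⁴
  web: d = 3.65 in → contributes +48.9675 in⁴
  top flange: d = 6.975 in → contributes +215.191 in⁴
Total I = 264.781 in⁴.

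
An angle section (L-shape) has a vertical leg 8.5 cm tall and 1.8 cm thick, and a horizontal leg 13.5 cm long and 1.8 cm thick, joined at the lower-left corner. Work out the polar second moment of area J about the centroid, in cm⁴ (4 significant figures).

J ≈ 845.4 cm⁴

Break the section into simple shapes (no overlaps), measuring from the bottom-left corner of the bounding box.
Vertical leg: 1.8 × 8.5, A = 15.3 cm², y = 4.25 cm, Ī = 92.1188 cm⁴.
Horizontal leg (remainder): 11.7 × 1.8, A = 21.06 cm², y = 0.9 cm, Ī = 5.6862 cm⁴.
Centroid: ȳ = ΣA·y / ΣA = 2.30965 cm.
Transfer each piece to the centroidal x-axis using Ī + A·d² with d = y − 2.30965:
  vertical leg: d = 1.94035 cm → contributes +149.722 cm⁴
  horizontal leg (remainder): d = -1.40965 cm → contributes +47.535 cm⁴
Total I = 197.257 cm⁴.
For the y-axis: x̄ = 4.80965 cm.
Repeating about the centroidal y-axis gives I_y = 648.142 cm⁴.
Polar second moment: J = I_x + I_y = 845.4 cm⁴.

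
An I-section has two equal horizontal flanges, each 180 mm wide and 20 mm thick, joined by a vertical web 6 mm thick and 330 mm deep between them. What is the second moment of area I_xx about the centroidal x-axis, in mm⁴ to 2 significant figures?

Decompose the section into non-overlapping parts with the origin at the bottom-left of its bounding rectangle.
Bottom flange: 180 × 20, A = 3 600 mm², y = 10 mm, Ī = 120 000 mm⁴.
Web: 6 × 330, A = 1 980 mm², y = 185 mm, Ī = 17 968 500 mm⁴.
Top flange: 180 × 20, A = 3 600 mm², y = 360 mm, Ī = 120 000 mm⁴.
By symmetry the centroid is at mid-height, ȳ = 185 mm.
Transfer each piece to the centroidal x-axis using Ī + A·d² with d = y − 185:
  bottom flange: d = -175 mm → contributes +110 370 000 mm⁴
  web: d = 0 mm → contributes +17 968 500 mm⁴
  top flange: d = 175 mm → contributes +110 370 000 mm⁴
Total I = 238 708 500 mm⁴.

I_xx ≈ 2.4 × 10⁸ mm⁴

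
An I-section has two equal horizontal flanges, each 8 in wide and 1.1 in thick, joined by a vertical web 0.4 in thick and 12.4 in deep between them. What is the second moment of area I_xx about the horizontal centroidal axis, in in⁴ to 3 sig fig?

Split into non-overlapping primitives; take the origin at the lower-left of the bounding box.
Bottom flange: 8 × 1.1, A = 8.8 in², y = 0.55 in, Ī = 0.88733 in⁴.
Web: 0.4 × 12.4, A = 4.96 in², y = 7.3 in, Ī = 63.554 in⁴.
Top flange: 8 × 1.1, A = 8.8 in², y = 14.05 in, Ī = 0.88733 in⁴.
By symmetry the centroid is at mid-height, ȳ = 7.3 in.
Transfer each piece to the horizontal centroidal axis using Ī + A·d² with d = y − 7.3:
  bottom flange: d = -6.75 in → contributes +401.84 in⁴
  web: d = 0 in → contributes +63.554 in⁴
  top flange: d = 6.75 in → contributes +401.84 in⁴
Total I = 867.23 in⁴.

I_xx ≈ 867 in⁴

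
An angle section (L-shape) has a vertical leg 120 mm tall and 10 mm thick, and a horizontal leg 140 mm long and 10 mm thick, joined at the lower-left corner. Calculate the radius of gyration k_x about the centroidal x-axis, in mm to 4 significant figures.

k_x ≈ 36.54 mm

Treat the section as a set of non-overlapping primitives; coordinates are from the bounding-box lower-left.
Vertical leg: 10 × 120, A = 1 200 mm², y = 60 mm, Ī = 1 440 000 mm⁴.
Horizontal leg (remainder): 130 × 10, A = 1 300 mm², y = 5 mm, Ī = 10833.3 mm⁴.
Centroid: ȳ = ΣA·y / ΣA = 31.4 mm.
Transfer each piece to the centroidal x-axis using Ī + A·d² with d = y − 31.4:
  vertical leg: d = 28.6 mm → contributes +2 421 552 mm⁴
  horizontal leg (remainder): d = -26.4 mm → contributes +916 881 mm⁴
Total I = 3 338 433 mm⁴.
Radius of gyration: k = √(I/A) = √(3 338 433 / 2 500) = 36.5428 mm.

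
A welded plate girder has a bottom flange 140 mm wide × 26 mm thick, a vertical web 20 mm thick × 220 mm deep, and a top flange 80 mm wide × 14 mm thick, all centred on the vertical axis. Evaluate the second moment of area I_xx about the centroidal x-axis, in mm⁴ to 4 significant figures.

Treat the section as a set of non-overlapping primitives; coordinates are from the bounding-box lower-left.
Bottom plate: 140 × 26, A = 3 640 mm², y = 13 mm, Ī = 205 053 mm⁴.
Web plate: 20 × 220, A = 4 400 mm², y = 136 mm, Ī = 17 746 667 mm⁴.
Top plate: 80 × 14, A = 1 120 mm², y = 253 mm, Ī = 18293.3 mm⁴.
Centroid: ȳ = ΣA·y / ΣA = 101.428 mm.
Transfer each piece to the centroidal x-axis using Ī + A·d² with d = y − 101.428:
  bottom plate: d = -88.4279 mm → contributes +28 668 040 mm⁴
  web plate: d = 34.5721 mm → contributes +23 005 665 mm⁴
  top plate: d = 151.572 mm → contributes +25 749 271 mm⁴
Total I = 77 422 976 mm⁴.

I_xx ≈ 7.742 × 10⁷ mm⁴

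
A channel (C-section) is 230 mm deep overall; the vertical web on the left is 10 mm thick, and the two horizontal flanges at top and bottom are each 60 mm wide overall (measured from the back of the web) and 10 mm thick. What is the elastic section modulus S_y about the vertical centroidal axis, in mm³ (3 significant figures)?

Break the section into simple shapes (no overlaps), measuring from the bottom-left corner of the bounding box.
Web: 10 × 230, A = 2 300 mm², x = 5 mm, Ī = 19 167 mm⁴.
Top flange (beyond web): 50 × 10, A = 500 mm², x = 35 mm, Ī = 104 167 mm⁴.
Bottom flange (beyond web): 50 × 10, A = 500 mm², x = 35 mm, Ī = 104 167 mm⁴.
Centroid: x̄ = ΣA·x / ΣA = 14.091 mm.
Transfer each piece to the vertical centroidal axis using Ī + A·d² with d = x − 14.091:
  web: d = -9.0909 mm → contributes +209 249 mm⁴
  top flange (beyond web): d = 20.909 mm → contributes +322 762 mm⁴
  bottom flange (beyond web): d = 20.909 mm → contributes +322 762 mm⁴
Total I = 854 773 mm⁴.
Extreme fibre distance c = 45.909 mm; S = I/c = 18 619 mm³.

S_y ≈ 1.86 × 10⁴ mm³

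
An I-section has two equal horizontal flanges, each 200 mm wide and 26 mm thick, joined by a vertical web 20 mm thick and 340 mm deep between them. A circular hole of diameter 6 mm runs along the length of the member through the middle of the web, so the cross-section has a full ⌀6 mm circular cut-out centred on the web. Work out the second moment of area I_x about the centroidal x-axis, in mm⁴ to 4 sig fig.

I_x ≈ 4.144 × 10⁸ mm⁴

Treat the section as a set of non-overlapping primitives; coordinates are from the bounding-box lower-left.
Bottom flange: 200 × 26, A = 5 200 mm², y = 13 mm, Ī = 292 933 mm⁴.
Web: 20 × 340, A = 6 800 mm², y = 196 mm, Ī = 65 506 667 mm⁴.
Top flange: 200 × 26, A = 5 200 mm², y = 379 mm, Ī = 292 933 mm⁴.
Hole (subtracted): ⌀6, A = 28.2743 mm², y = 196 mm, Ī = 63.6173 mm⁴.
By symmetry the centroid is at mid-height, ȳ = 196 mm.
Transfer each piece to the centroidal x-axis using Ī + A·d² with d = y − 196:
  bottom flange: d = -183 mm → contributes +174 435 733 mm⁴
  web: d = 0 mm → contributes +65 506 667 mm⁴
  top flange: d = 183 mm → contributes +174 435 733 mm⁴
  hole: d = 0 mm → contributes −63.6173 mm⁴
Total I = 414 378 070 mm⁴.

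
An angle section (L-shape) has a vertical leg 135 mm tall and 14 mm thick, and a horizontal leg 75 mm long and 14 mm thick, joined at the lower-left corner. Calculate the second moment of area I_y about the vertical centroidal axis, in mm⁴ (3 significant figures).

Decompose the section into non-overlapping parts with the origin at the bottom-left of its bounding rectangle.
Vertical leg: 14 × 135, A = 1 890 mm², x = 7 mm, Ī = 30 870 mm⁴.
Horizontal leg (remainder): 61 × 14, A = 854 mm², x = 44.5 mm, Ī = 264 811 mm⁴.
Centroid: x̄ = ΣA·x / ΣA = 18.671 mm.
Transfer each piece to the vertical centroidal axis using Ī + A·d² with d = x − 18.671:
  vertical leg: d = -11.671 mm → contributes +288 308 mm⁴
  horizontal leg (remainder): d = 25.829 mm → contributes +834 550 mm⁴
Total I = 1 122 858 mm⁴.

I_y ≈ 1.12 × 10⁶ mm⁴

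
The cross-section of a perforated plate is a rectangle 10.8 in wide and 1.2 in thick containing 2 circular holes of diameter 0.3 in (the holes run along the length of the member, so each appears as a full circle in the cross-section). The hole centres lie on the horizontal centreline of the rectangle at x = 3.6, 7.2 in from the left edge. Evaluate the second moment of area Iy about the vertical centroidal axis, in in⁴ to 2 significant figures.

Split into non-overlapping primitives; take the origin at the lower-left of the bounding box.
Plate: 10.8 × 1.2, A = 12.96 in², x = 5.4 in, Ī = 126 in⁴.
Hole 1 (subtracted): ⌀0.3, A = 0.07069 in², x = 3.6 in, Ī = 0.0003976 in⁴.
Hole 2 (subtracted): ⌀0.3, A = 0.07069 in², x = 7.2 in, Ī = 0.0003976 in⁴.
By symmetry the centroid is at mid-width, x̄ = 5.4 in.
Transfer each piece to the vertical centroidal axis using Ī + A·d² with d = x − 5.4:
  plate: d = 0 in → contributes +126 in⁴
  hole 1: d = -1.8 in → contributes −0.2294 in⁴
  hole 2: d = 1.8 in → contributes −0.2294 in⁴
Total I = 125.5 in⁴.

Iy ≈ 130 in⁴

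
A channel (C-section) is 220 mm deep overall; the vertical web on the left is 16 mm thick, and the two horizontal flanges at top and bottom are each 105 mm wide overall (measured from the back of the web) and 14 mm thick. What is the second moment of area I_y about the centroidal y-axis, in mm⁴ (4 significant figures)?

Decompose the section into non-overlapping parts with the origin at the bottom-left of its bounding rectangle.
Web: 16 × 220, A = 3 520 mm², x = 8 mm, Ī = 75093.3 mm⁴.
Top flange (beyond web): 89 × 14, A = 1 246 mm², x = 60.5 mm, Ī = 822 464 mm⁴.
Bottom flange (beyond web): 89 × 14, A = 1 246 mm², x = 60.5 mm, Ī = 822 464 mm⁴.
Centroid: x̄ = ΣA·x / ΣA = 29.7615 mm.
Transfer each piece to the centroidal y-axis using Ī + A·d² with d = x − 29.7615:
  web: d = -21.7615 mm → contributes +1 742 031 mm⁴
  top flange (beyond web): d = 30.7385 mm → contributes +1 999 755 mm⁴
  bottom flange (beyond web): d = 30.7385 mm → contributes +1 999 755 mm⁴
Total I = 5 741 542 mm⁴.

I_y ≈ 5.742 × 10⁶ mm⁴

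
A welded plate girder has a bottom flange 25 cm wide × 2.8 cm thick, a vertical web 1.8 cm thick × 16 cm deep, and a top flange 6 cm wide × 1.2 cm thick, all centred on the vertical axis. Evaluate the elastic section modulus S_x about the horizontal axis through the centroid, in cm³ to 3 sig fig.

S_x ≈ 272 cm³

Decompose the section into non-overlapping parts with the origin at the bottom-left of its bounding rectangle.
Bottom plate: 25 × 2.8, A = 70 cm², y = 1.4 cm, Ī = 45.733 cm⁴.
Web plate: 1.8 × 16, A = 28.8 cm², y = 10.8 cm, Ī = 614.4 cm⁴.
Top plate: 6 × 1.2, A = 7.2 cm², y = 19.4 cm, Ī = 0.864 cm⁴.
Centroid: ȳ = ΣA·y / ΣA = 5.1766 cm.
Transfer each piece to the horizontal axis through the centroid using Ī + A·d² with d = y − 5.1766:
  bottom plate: d = -3.7766 cm → contributes +1044.1 cm⁴
  web plate: d = 5.6234 cm → contributes +1525.1 cm⁴
  top plate: d = 14.223 cm → contributes +1457.5 cm⁴
Total I = 4026.7 cm⁴.
Extreme fibre distance c = 14.823 cm; S = I/c = 271.65 cm³.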